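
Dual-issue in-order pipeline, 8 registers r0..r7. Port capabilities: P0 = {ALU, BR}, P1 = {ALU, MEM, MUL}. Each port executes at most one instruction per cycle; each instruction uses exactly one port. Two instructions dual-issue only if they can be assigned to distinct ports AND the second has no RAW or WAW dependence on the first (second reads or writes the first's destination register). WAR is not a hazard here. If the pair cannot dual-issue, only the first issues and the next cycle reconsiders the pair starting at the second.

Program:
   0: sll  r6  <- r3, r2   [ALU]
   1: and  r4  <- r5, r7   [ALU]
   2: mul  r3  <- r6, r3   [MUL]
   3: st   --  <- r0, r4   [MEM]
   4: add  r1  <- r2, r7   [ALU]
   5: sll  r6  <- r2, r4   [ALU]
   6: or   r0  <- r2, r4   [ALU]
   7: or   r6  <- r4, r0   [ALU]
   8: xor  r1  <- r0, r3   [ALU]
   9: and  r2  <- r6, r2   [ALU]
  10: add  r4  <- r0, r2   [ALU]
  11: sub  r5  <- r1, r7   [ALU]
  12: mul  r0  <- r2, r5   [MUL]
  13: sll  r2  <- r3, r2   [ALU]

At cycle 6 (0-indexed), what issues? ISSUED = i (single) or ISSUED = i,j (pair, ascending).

#0 head=0: sll/and i0/i1 pair
#1 head=2: mul i2 no-port MUL/MEM
#2 head=3: st/add i3/i4 pair
#3 head=5: sll/or i5/i6 pair
#4 head=7: or/xor i7/i8 pair
#5 head=9: and i9 RAW r2
#6 head=10: add/sub i10/i11 pair
#7 head=12: mul/sll i12/i13 pair

ISSUED = 10,11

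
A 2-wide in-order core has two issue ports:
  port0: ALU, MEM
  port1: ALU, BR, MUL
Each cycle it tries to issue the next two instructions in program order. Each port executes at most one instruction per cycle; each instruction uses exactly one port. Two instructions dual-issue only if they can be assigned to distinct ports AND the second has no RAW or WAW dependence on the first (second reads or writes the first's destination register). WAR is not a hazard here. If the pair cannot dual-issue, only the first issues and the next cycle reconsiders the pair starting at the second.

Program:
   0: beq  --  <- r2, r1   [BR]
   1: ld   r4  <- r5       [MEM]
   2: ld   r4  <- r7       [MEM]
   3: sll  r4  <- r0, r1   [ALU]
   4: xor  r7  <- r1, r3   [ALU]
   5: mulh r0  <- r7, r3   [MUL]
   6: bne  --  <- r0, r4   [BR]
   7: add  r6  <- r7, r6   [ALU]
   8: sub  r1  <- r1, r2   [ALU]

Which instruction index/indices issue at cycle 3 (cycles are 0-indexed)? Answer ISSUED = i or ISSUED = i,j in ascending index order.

ISSUED = 5

0. beq.BR/ld.MEM @i0&i1  | pair
1. ld.MEM @i2  | WAW r4
2. sll.ALU/xor.ALU @i3&i4  | pair
3. mulh.MUL @i5  | no-port MUL/BR
4. bne.BR/add.ALU @i6&i7  | pair
5. sub.ALU @i8  | tail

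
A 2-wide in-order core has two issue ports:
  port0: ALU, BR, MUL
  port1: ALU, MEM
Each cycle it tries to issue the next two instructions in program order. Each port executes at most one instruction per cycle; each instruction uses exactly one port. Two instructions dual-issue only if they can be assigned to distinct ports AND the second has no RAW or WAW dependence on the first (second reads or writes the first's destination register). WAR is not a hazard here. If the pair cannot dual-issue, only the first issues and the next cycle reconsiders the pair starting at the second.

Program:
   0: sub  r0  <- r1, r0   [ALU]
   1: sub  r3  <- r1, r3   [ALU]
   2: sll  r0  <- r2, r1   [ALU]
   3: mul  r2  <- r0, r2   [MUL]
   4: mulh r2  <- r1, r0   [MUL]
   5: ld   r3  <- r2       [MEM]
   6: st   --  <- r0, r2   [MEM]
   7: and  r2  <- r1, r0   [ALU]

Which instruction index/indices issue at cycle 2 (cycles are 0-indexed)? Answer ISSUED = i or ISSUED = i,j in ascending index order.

  cy0 -> i0+i1 (sub.ALU+sub.ALU) dual
  cy1 -> i2 (sll.ALU) RAW r0
  cy2 -> i3 (mul.MUL) no-port MUL/MUL
  cy3 -> i4 (mulh.MUL) RAW r2
  cy4 -> i5 (ld.MEM) no-port MEM/MEM
  cy5 -> i6+i7 (st.MEM+and.ALU) dual

ISSUED = 3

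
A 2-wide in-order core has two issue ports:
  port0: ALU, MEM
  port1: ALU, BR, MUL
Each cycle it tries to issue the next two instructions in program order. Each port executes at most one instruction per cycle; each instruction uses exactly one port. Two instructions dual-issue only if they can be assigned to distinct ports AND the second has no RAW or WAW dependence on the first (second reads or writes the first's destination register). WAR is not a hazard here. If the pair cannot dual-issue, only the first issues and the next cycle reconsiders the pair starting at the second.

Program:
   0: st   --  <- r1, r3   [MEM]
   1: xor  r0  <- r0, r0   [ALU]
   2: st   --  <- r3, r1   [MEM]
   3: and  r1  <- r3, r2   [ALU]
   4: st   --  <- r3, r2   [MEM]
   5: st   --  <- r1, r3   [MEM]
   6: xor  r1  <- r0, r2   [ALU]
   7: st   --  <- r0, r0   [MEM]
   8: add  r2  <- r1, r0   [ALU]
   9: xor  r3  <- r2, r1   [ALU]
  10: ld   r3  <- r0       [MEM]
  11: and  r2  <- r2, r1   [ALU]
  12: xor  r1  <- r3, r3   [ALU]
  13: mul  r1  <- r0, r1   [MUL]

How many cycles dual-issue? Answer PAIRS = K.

PAIRS = 5

#0 head=0: st.MEM/xor.ALU i0+i1 2-wide
#1 head=2: st.MEM/and.ALU i2+i3 2-wide
#2 head=4: st.MEM i4 no-port MEM/MEM
#3 head=5: st.MEM/xor.ALU i5+i6 2-wide
#4 head=7: st.MEM/add.ALU i7+i8 2-wide
#5 head=9: xor.ALU i9 WAW r3
#6 head=10: ld.MEM/and.ALU i10+i11 2-wide
#7 head=12: xor.ALU i12 RAW+WAW r1
#8 head=13: mul.MUL i13 tail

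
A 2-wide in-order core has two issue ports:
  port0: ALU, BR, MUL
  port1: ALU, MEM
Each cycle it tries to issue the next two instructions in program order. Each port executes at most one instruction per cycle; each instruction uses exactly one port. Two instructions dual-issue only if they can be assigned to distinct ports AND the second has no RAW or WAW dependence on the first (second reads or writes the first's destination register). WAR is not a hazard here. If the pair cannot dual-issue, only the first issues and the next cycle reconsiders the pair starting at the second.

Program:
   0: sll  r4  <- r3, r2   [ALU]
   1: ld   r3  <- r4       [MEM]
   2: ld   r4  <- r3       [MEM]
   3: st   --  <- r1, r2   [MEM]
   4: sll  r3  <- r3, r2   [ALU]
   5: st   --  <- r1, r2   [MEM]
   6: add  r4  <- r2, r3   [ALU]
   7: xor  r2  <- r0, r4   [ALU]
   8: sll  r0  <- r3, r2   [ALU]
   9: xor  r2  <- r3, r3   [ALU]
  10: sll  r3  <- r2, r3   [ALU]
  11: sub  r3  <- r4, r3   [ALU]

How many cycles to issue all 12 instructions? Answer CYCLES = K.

CYCLES = 9

t=0 i0:sll.ALU ; RAW r4
t=1 i1:ld.MEM ; no-port MEM/MEM
t=2 i2:ld.MEM ; no-port MEM/MEM
t=3 i3,i4:st.MEM/sll.ALU ; 2-wide
t=4 i5,i6:st.MEM/add.ALU ; 2-wide
t=5 i7:xor.ALU ; RAW r2
t=6 i8,i9:sll.ALU/xor.ALU ; 2-wide
t=7 i10:sll.ALU ; RAW+WAW r3
t=8 i11:sub.ALU ; tail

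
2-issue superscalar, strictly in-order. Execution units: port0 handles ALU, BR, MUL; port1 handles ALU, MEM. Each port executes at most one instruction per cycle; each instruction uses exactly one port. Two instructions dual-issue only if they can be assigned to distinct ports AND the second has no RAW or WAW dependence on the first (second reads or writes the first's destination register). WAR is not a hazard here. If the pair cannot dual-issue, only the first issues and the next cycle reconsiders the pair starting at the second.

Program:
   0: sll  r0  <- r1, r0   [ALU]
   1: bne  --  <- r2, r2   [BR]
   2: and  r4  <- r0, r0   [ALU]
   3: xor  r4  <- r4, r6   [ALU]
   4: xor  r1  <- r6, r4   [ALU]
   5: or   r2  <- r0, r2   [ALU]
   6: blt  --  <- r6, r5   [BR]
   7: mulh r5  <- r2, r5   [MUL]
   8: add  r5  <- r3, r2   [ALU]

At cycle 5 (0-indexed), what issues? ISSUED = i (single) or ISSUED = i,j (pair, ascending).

  cy0 -> i0/i1 (sll bne) pair
  cy1 -> i2 (and) RAW+WAW r4
  cy2 -> i3 (xor) RAW r4
  cy3 -> i4/i5 (xor or) pair
  cy4 -> i6 (blt) no-port BR/MUL
  cy5 -> i7 (mulh) WAW r5
  cy6 -> i8 (add) tail

ISSUED = 7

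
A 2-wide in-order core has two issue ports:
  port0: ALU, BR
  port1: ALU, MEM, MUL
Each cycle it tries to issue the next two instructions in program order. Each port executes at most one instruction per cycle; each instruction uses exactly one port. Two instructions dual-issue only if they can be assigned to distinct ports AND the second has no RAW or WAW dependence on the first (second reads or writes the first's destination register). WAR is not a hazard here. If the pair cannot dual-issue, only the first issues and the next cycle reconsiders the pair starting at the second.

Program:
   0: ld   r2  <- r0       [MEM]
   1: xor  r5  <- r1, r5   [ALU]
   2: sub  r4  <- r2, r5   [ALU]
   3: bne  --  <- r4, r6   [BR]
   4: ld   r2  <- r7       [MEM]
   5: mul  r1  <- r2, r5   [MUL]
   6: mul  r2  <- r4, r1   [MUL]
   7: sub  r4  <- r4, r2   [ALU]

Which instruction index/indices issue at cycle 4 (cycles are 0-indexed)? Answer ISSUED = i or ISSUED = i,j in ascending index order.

0. ld+xor @i0&i1  | 2-wide
1. sub @i2  | RAW r4
2. bne+ld @i3&i4  | 2-wide
3. mul @i5  | no-port MUL/MUL
4. mul @i6  | RAW r2
5. sub @i7  | tail

ISSUED = 6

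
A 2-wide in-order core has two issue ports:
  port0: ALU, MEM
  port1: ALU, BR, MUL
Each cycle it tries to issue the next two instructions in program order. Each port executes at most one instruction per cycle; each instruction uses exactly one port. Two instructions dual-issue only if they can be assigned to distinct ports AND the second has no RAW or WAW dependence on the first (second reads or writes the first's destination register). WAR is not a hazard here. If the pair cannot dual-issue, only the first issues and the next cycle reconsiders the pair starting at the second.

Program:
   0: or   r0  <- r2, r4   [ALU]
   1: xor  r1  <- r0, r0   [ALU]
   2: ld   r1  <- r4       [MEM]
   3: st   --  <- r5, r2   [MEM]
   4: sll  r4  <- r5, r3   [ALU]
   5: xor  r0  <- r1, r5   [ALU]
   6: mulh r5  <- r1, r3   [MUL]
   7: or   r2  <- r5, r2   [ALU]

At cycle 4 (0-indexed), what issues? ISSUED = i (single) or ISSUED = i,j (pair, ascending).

  cy0 -> i0 (or) RAW r0
  cy1 -> i1 (xor) WAW r1
  cy2 -> i2 (ld) no-port MEM/MEM
  cy3 -> i3/i4 (st;sll) 2-wide
  cy4 -> i5/i6 (xor;mulh) 2-wide
  cy5 -> i7 (or) tail

ISSUED = 5,6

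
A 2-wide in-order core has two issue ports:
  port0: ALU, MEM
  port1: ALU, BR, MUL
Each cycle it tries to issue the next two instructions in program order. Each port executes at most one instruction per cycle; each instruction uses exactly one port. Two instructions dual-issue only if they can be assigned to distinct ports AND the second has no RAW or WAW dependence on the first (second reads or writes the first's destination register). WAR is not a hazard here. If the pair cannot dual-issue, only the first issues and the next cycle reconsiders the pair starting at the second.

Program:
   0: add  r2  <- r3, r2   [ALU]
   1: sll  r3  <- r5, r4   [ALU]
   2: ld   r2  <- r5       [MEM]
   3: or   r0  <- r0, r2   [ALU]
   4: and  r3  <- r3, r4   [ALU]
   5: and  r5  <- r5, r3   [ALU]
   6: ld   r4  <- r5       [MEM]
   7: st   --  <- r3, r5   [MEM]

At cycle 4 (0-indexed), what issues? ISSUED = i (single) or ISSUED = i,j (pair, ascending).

#0 head=0: add.ALU/sll.ALU i0&i1 pair
#1 head=2: ld.MEM i2 RAW r2
#2 head=3: or.ALU/and.ALU i3&i4 pair
#3 head=5: and.ALU i5 RAW r5
#4 head=6: ld.MEM i6 no-port MEM/MEM
#5 head=7: st.MEM i7 tail

ISSUED = 6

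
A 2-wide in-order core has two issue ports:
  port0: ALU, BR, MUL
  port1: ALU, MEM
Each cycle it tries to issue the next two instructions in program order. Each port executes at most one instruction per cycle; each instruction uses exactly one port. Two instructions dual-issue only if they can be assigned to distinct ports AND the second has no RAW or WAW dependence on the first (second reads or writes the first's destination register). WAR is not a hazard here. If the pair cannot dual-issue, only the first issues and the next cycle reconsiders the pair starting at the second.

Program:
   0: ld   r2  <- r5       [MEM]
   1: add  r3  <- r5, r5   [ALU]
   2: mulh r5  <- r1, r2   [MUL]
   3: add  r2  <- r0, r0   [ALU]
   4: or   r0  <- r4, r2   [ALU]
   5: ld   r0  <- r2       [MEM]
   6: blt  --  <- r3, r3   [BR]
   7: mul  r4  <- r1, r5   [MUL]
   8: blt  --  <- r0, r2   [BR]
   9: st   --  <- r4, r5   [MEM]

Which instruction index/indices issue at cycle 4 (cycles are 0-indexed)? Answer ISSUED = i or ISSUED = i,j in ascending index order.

ISSUED = 7

t=0 i0+i1:ld.MEM add.ALU ; pair
t=1 i2+i3:mulh.MUL add.ALU ; pair
t=2 i4:or.ALU ; WAW r0
t=3 i5+i6:ld.MEM blt.BR ; pair
t=4 i7:mul.MUL ; no-port MUL/BR
t=5 i8+i9:blt.BR st.MEM ; pair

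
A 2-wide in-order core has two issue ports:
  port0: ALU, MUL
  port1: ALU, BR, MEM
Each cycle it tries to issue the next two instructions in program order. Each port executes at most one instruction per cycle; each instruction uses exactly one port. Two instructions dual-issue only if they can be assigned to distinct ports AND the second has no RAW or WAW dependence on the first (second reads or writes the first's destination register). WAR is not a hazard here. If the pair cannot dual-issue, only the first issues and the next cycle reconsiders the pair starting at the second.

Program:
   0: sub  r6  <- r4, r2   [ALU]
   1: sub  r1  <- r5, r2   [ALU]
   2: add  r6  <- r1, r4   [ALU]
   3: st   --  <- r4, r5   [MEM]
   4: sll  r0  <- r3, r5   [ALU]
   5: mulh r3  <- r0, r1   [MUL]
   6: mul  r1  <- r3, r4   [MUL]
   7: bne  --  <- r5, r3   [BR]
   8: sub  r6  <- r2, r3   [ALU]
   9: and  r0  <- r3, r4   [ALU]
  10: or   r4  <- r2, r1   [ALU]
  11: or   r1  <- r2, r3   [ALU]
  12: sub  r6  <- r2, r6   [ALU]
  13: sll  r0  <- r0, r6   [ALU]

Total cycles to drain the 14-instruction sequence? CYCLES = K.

  cy0 -> i0,i1 (sub sub) pair
  cy1 -> i2,i3 (add st) pair
  cy2 -> i4 (sll) RAW r0
  cy3 -> i5 (mulh) no-port MUL/MUL
  cy4 -> i6,i7 (mul bne) pair
  cy5 -> i8,i9 (sub and) pair
  cy6 -> i10,i11 (or or) pair
  cy7 -> i12 (sub) RAW r6
  cy8 -> i13 (sll) tail

CYCLES = 9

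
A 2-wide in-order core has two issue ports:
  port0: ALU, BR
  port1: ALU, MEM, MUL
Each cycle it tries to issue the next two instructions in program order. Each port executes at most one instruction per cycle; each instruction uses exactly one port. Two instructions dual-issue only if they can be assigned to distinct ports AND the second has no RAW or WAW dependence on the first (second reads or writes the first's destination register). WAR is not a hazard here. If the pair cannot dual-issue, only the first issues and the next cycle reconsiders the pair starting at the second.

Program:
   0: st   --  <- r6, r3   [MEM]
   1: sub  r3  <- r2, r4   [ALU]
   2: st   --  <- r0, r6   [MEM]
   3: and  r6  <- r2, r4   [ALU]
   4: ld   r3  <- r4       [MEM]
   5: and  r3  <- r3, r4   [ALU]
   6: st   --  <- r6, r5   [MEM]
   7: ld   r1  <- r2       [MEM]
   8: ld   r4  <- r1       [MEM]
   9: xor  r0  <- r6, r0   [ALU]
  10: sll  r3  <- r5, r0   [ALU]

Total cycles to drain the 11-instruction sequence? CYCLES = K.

c0: i0&i1 st/sub  2-wide
c1: i2&i3 st/and  2-wide
c2: i4 ld  RAW+WAW r3
c3: i5&i6 and/st  2-wide
c4: i7 ld  no-port MEM/MEM
c5: i8&i9 ld/xor  2-wide
c6: i10 sll  tail

CYCLES = 7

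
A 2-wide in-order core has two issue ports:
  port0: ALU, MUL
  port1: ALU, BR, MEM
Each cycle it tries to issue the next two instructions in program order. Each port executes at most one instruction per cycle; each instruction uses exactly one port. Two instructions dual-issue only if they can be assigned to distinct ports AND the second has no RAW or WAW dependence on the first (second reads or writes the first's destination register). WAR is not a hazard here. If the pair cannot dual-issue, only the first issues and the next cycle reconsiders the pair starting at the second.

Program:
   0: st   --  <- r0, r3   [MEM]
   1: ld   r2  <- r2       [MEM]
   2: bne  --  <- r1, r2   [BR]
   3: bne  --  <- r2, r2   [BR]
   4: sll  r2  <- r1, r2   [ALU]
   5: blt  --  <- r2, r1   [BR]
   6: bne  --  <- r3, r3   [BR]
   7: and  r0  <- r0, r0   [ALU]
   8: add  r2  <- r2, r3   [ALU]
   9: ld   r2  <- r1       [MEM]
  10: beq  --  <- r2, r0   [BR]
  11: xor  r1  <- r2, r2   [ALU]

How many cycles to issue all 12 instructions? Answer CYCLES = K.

CYCLES = 9

#0 head=0: st.MEM i0 no-port MEM/MEM
#1 head=1: ld.MEM i1 no-port MEM/BR
#2 head=2: bne.BR i2 no-port BR/BR
#3 head=3: bne.BR;sll.ALU i3/i4 pair
#4 head=5: blt.BR i5 no-port BR/BR
#5 head=6: bne.BR;and.ALU i6/i7 pair
#6 head=8: add.ALU i8 WAW r2
#7 head=9: ld.MEM i9 no-port MEM/BR
#8 head=10: beq.BR;xor.ALU i10/i11 pair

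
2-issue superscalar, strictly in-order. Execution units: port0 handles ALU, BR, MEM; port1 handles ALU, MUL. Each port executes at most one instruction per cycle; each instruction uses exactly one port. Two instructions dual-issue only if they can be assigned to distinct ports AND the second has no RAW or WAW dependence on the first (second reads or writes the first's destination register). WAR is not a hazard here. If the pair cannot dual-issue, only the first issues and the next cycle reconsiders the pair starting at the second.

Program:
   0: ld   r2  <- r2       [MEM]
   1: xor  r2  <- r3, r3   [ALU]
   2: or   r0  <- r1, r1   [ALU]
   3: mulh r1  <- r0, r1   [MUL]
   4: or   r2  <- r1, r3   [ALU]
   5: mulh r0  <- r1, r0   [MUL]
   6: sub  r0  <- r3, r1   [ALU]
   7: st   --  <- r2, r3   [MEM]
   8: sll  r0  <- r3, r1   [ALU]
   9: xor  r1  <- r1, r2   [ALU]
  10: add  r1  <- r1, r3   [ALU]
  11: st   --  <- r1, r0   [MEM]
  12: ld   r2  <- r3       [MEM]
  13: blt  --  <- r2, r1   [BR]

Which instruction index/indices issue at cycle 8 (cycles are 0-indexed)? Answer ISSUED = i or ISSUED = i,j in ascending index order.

ISSUED = 12

  cy0 -> i0 (ld) WAW r2
  cy1 -> i1/i2 (xor or) dual
  cy2 -> i3 (mulh) RAW r1
  cy3 -> i4/i5 (or mulh) dual
  cy4 -> i6/i7 (sub st) dual
  cy5 -> i8/i9 (sll xor) dual
  cy6 -> i10 (add) RAW r1
  cy7 -> i11 (st) no-port MEM/MEM
  cy8 -> i12 (ld) no-port MEM/BR
  cy9 -> i13 (blt) tail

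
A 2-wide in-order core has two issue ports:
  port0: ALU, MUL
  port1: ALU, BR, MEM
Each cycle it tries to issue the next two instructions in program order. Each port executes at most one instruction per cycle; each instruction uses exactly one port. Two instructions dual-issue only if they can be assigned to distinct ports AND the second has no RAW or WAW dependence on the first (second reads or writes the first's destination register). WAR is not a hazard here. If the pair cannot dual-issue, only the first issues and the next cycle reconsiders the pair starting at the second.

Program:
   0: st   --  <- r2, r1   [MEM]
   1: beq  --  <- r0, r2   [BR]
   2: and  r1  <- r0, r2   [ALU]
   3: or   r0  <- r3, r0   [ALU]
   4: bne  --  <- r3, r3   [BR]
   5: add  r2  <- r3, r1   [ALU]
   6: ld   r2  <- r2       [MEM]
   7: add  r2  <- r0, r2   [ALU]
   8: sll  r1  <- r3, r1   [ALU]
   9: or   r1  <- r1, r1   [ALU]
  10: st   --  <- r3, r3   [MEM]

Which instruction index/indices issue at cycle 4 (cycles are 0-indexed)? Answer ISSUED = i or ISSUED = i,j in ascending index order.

[0] i0  st.MEM  -- no-port MEM/BR
[1] i1,i2  beq.BR and.ALU  -- 2-wide
[2] i3,i4  or.ALU bne.BR  -- 2-wide
[3] i5  add.ALU  -- RAW+WAW r2
[4] i6  ld.MEM  -- RAW+WAW r2
[5] i7,i8  add.ALU sll.ALU  -- 2-wide
[6] i9,i10  or.ALU st.MEM  -- 2-wide

ISSUED = 6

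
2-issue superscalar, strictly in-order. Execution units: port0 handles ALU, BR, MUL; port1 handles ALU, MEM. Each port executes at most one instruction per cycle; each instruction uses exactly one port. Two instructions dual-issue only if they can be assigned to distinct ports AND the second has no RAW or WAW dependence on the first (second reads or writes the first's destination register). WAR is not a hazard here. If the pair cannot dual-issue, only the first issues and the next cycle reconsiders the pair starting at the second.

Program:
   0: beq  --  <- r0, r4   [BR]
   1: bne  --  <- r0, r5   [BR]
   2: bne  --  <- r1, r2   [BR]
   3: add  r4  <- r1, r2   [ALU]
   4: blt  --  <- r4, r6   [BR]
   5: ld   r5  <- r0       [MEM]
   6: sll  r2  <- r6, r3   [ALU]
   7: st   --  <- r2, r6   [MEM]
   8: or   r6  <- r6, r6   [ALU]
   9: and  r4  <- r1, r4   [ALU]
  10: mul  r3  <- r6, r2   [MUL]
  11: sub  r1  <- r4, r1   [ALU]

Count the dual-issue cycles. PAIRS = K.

PAIRS = 4

[0] i0  beq.BR  -- no-port BR/BR
[1] i1  bne.BR  -- no-port BR/BR
[2] i2,i3  bne.BR/add.ALU  -- dual
[3] i4,i5  blt.BR/ld.MEM  -- dual
[4] i6  sll.ALU  -- RAW r2
[5] i7,i8  st.MEM/or.ALU  -- dual
[6] i9,i10  and.ALU/mul.MUL  -- dual
[7] i11  sub.ALU  -- tail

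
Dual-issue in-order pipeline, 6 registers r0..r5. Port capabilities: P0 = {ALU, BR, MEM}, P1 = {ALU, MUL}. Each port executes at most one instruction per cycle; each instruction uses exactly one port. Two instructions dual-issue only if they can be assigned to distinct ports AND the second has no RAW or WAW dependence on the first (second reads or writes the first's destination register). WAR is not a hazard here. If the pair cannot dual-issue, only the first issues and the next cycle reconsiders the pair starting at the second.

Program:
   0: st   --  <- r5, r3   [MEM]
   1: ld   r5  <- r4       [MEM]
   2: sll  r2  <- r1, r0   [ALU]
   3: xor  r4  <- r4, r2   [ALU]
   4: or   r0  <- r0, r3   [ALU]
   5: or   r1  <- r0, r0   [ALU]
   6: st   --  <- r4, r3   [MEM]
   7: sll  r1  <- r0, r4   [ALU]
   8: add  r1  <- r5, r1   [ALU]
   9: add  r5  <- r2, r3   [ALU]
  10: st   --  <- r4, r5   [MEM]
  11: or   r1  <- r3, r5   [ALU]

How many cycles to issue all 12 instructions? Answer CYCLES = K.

c0: i0 st  no-port MEM/MEM
c1: i1+i2 ld sll  dual
c2: i3+i4 xor or  dual
c3: i5+i6 or st  dual
c4: i7 sll  RAW+WAW r1
c5: i8+i9 add add  dual
c6: i10+i11 st or  dual

CYCLES = 7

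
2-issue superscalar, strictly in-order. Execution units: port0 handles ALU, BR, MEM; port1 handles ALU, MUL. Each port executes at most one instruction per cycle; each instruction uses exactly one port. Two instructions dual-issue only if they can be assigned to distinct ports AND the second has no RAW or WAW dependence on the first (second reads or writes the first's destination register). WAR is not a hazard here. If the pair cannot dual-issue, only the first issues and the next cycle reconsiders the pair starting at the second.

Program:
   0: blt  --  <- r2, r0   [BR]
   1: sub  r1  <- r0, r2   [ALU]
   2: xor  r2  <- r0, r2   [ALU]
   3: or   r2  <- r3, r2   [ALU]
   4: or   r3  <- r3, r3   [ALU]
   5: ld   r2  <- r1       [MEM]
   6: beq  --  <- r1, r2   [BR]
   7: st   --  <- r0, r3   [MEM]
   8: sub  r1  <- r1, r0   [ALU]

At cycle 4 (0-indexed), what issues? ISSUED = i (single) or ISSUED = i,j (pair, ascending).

  cy0 -> i0&i1 (blt.BR;sub.ALU) pair
  cy1 -> i2 (xor.ALU) RAW+WAW r2
  cy2 -> i3&i4 (or.ALU;or.ALU) pair
  cy3 -> i5 (ld.MEM) no-port MEM/BR
  cy4 -> i6 (beq.BR) no-port BR/MEM
  cy5 -> i7&i8 (st.MEM;sub.ALU) pair

ISSUED = 6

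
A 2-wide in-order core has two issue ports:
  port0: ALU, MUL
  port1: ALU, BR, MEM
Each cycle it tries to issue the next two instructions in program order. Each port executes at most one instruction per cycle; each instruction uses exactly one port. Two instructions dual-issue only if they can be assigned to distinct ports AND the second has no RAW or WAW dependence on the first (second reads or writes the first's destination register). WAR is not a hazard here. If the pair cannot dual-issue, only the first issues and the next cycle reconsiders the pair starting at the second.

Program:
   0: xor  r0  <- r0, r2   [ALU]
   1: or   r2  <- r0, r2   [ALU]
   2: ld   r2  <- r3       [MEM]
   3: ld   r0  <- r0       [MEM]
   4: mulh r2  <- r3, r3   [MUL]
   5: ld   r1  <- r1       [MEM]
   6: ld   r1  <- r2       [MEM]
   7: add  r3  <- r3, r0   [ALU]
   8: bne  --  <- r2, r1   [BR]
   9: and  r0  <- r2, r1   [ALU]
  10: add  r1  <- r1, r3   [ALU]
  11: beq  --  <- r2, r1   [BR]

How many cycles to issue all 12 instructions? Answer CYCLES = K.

CYCLES = 9

  cy0 -> i0 (xor.ALU) RAW r0
  cy1 -> i1 (or.ALU) WAW r2
  cy2 -> i2 (ld.MEM) no-port MEM/MEM
  cy3 -> i3,i4 (ld.MEM+mulh.MUL) pair
  cy4 -> i5 (ld.MEM) no-port MEM/MEM
  cy5 -> i6,i7 (ld.MEM+add.ALU) pair
  cy6 -> i8,i9 (bne.BR+and.ALU) pair
  cy7 -> i10 (add.ALU) RAW r1
  cy8 -> i11 (beq.BR) tail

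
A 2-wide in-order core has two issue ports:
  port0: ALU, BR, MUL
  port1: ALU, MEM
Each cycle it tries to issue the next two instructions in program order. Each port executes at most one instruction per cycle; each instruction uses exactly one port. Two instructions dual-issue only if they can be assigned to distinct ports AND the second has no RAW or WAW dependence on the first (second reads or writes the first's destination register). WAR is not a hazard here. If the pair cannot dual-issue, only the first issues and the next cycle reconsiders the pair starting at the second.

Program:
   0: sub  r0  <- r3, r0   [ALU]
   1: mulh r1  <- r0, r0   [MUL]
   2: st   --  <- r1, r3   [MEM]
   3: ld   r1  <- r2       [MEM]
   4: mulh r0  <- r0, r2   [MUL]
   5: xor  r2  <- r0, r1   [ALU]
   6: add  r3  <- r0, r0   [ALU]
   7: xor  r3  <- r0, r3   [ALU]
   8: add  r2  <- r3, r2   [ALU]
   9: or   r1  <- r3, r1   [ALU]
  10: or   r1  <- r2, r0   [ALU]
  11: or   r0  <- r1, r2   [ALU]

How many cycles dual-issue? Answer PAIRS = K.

PAIRS = 3

#0 head=0: sub i0 RAW r0
#1 head=1: mulh i1 RAW r1
#2 head=2: st i2 no-port MEM/MEM
#3 head=3: ld/mulh i3&i4 dual
#4 head=5: xor/add i5&i6 dual
#5 head=7: xor i7 RAW r3
#6 head=8: add/or i8&i9 dual
#7 head=10: or i10 RAW r1
#8 head=11: or i11 tail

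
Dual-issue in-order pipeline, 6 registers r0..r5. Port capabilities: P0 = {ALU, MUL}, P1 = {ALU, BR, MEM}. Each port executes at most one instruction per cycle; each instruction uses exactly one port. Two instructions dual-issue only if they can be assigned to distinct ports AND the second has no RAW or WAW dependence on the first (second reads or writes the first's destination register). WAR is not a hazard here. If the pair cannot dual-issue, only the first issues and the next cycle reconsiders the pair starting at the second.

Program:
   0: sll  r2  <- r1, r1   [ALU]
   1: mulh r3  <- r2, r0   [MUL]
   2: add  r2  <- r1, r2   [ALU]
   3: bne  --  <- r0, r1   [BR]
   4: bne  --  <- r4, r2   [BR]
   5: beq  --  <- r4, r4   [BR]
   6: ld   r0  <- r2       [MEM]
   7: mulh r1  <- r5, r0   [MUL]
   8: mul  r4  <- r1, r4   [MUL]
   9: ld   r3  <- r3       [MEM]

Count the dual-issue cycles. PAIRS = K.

PAIRS = 2

0. sll @i0  | RAW r2
1. mulh+add @i1&i2  | 2-wide
2. bne @i3  | no-port BR/BR
3. bne @i4  | no-port BR/BR
4. beq @i5  | no-port BR/MEM
5. ld @i6  | RAW r0
6. mulh @i7  | no-port MUL/MUL
7. mul+ld @i8&i9  | 2-wide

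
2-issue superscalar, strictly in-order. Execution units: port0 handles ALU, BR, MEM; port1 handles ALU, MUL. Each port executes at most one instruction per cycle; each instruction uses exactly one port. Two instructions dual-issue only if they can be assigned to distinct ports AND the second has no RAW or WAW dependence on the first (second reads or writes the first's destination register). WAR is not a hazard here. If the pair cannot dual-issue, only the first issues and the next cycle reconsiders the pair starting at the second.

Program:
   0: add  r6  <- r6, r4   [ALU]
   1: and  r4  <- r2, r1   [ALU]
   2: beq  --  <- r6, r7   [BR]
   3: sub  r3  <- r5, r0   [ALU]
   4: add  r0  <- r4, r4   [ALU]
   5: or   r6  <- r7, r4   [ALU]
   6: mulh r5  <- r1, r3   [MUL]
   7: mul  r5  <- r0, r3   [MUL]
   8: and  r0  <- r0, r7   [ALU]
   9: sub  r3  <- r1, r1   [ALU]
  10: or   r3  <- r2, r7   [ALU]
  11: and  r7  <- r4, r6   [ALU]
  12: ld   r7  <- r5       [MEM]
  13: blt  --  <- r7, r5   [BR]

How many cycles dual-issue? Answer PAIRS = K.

#0 head=0: add/and i0&i1 pair
#1 head=2: beq/sub i2&i3 pair
#2 head=4: add/or i4&i5 pair
#3 head=6: mulh i6 no-port MUL/MUL
#4 head=7: mul/and i7&i8 pair
#5 head=9: sub i9 WAW r3
#6 head=10: or/and i10&i11 pair
#7 head=12: ld i12 no-port MEM/BR
#8 head=13: blt i13 tail

PAIRS = 5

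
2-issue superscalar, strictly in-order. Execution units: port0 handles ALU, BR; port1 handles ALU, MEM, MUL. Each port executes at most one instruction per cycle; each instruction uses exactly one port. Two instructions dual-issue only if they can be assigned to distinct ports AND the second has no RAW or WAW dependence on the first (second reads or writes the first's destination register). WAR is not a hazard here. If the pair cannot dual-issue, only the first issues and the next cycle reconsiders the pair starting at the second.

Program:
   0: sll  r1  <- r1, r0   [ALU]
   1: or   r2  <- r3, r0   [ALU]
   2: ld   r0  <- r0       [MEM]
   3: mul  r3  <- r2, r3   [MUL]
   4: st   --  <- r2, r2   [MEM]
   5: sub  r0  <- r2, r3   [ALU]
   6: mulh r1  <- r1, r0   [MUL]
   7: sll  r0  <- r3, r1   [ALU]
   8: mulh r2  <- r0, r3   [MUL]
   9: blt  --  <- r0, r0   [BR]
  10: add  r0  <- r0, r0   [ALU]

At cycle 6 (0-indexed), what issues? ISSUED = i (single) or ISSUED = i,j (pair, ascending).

c0: i0+i1 sll/or  dual
c1: i2 ld  no-port MEM/MUL
c2: i3 mul  no-port MUL/MEM
c3: i4+i5 st/sub  dual
c4: i6 mulh  RAW r1
c5: i7 sll  RAW r0
c6: i8+i9 mulh/blt  dual
c7: i10 add  tail

ISSUED = 8,9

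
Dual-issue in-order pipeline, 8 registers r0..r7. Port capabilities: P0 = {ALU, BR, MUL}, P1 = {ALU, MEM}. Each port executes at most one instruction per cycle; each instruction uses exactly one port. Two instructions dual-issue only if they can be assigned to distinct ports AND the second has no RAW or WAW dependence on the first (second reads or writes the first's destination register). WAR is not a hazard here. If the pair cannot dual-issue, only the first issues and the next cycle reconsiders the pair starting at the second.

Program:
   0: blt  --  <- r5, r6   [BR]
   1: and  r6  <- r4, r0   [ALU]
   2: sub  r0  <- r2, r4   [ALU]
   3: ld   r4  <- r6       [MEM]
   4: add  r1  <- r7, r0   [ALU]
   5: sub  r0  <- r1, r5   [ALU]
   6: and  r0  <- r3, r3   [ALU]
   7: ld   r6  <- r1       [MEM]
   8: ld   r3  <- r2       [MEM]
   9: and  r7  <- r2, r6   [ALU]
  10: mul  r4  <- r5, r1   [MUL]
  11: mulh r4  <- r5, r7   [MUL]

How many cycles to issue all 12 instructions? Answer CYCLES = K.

CYCLES = 8

0. blt.BR+and.ALU @i0/i1  | pair
1. sub.ALU+ld.MEM @i2/i3  | pair
2. add.ALU @i4  | RAW r1
3. sub.ALU @i5  | WAW r0
4. and.ALU+ld.MEM @i6/i7  | pair
5. ld.MEM+and.ALU @i8/i9  | pair
6. mul.MUL @i10  | no-port MUL/MUL
7. mulh.MUL @i11  | tail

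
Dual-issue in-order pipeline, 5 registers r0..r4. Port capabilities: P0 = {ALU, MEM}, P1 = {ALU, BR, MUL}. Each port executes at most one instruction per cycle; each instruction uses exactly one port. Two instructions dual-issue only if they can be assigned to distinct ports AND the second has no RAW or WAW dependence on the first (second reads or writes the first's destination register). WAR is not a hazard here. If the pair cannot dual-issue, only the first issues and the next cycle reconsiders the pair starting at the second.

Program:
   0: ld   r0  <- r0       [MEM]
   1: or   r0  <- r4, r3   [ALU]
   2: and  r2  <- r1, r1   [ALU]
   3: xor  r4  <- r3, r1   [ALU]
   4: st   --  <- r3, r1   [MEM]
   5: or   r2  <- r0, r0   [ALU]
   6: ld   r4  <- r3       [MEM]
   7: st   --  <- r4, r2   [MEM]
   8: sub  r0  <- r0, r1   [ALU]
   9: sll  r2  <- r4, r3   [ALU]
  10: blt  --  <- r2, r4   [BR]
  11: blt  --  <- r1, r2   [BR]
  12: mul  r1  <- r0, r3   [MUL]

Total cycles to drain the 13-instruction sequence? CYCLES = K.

CYCLES = 9

  cy0 -> i0 (ld.MEM) WAW r0
  cy1 -> i1/i2 (or.ALU/and.ALU) pair
  cy2 -> i3/i4 (xor.ALU/st.MEM) pair
  cy3 -> i5/i6 (or.ALU/ld.MEM) pair
  cy4 -> i7/i8 (st.MEM/sub.ALU) pair
  cy5 -> i9 (sll.ALU) RAW r2
  cy6 -> i10 (blt.BR) no-port BR/BR
  cy7 -> i11 (blt.BR) no-port BR/MUL
  cy8 -> i12 (mul.MUL) tail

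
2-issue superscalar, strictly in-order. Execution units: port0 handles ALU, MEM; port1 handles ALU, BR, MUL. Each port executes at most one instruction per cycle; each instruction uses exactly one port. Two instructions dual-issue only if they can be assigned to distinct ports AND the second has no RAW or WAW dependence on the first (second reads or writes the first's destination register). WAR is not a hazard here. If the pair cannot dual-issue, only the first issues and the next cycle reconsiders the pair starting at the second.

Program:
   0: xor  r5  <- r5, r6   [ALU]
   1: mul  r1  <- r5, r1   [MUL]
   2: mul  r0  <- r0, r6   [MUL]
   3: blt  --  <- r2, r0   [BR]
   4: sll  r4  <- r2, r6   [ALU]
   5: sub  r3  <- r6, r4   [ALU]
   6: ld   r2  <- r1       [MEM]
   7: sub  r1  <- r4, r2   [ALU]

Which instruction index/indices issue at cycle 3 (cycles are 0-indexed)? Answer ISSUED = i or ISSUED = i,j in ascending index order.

ISSUED = 3,4

c0: i0 xor.ALU  RAW r5
c1: i1 mul.MUL  no-port MUL/MUL
c2: i2 mul.MUL  no-port MUL/BR
c3: i3&i4 blt.BR sll.ALU  2-wide
c4: i5&i6 sub.ALU ld.MEM  2-wide
c5: i7 sub.ALU  tail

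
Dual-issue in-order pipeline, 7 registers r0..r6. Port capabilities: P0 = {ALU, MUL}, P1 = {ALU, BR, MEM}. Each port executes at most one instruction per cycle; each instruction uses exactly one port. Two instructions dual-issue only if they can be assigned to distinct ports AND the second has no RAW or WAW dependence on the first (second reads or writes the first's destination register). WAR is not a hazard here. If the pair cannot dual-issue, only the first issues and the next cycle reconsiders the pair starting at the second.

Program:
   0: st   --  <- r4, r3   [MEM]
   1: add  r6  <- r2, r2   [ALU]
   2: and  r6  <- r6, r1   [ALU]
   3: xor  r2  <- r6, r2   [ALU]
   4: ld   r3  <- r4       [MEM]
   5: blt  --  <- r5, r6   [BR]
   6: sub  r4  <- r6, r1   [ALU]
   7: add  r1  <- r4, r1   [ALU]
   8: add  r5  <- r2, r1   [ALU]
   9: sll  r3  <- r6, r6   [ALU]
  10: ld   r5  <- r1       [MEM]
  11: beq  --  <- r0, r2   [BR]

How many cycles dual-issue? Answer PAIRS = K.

#0 head=0: st add i0/i1 dual
#1 head=2: and i2 RAW r6
#2 head=3: xor ld i3/i4 dual
#3 head=5: blt sub i5/i6 dual
#4 head=7: add i7 RAW r1
#5 head=8: add sll i8/i9 dual
#6 head=10: ld i10 no-port MEM/BR
#7 head=11: beq i11 tail

PAIRS = 4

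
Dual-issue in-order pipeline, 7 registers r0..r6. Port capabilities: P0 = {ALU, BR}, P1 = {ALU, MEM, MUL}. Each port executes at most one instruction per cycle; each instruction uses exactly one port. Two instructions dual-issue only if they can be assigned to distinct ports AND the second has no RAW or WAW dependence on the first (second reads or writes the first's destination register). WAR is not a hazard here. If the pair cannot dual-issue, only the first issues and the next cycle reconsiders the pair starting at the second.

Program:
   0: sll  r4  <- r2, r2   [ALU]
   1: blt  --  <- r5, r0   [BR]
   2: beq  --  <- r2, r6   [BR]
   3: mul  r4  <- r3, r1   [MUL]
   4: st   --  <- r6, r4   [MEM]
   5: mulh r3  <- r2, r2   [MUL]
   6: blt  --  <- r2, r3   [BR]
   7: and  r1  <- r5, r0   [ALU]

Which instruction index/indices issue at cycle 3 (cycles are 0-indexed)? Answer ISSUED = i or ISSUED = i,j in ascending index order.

0. sll/blt @i0&i1  | pair
1. beq/mul @i2&i3  | pair
2. st @i4  | no-port MEM/MUL
3. mulh @i5  | RAW r3
4. blt/and @i6&i7  | pair

ISSUED = 5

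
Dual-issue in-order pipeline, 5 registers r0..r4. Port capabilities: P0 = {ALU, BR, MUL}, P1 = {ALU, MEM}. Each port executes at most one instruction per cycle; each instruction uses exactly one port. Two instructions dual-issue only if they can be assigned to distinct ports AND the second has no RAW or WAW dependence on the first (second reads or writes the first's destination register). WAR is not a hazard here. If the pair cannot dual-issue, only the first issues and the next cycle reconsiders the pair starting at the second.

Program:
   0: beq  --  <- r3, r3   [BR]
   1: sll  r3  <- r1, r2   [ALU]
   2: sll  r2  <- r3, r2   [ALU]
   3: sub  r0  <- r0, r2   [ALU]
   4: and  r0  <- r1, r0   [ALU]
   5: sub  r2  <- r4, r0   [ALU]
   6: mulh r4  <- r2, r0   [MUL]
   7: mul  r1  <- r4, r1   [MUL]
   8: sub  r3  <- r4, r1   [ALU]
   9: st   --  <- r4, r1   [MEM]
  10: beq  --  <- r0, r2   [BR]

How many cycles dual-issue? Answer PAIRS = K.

PAIRS = 2

  cy0 -> i0/i1 (beq sll) pair
  cy1 -> i2 (sll) RAW r2
  cy2 -> i3 (sub) RAW+WAW r0
  cy3 -> i4 (and) RAW r0
  cy4 -> i5 (sub) RAW r2
  cy5 -> i6 (mulh) no-port MUL/MUL
  cy6 -> i7 (mul) RAW r1
  cy7 -> i8/i9 (sub st) pair
  cy8 -> i10 (beq) tail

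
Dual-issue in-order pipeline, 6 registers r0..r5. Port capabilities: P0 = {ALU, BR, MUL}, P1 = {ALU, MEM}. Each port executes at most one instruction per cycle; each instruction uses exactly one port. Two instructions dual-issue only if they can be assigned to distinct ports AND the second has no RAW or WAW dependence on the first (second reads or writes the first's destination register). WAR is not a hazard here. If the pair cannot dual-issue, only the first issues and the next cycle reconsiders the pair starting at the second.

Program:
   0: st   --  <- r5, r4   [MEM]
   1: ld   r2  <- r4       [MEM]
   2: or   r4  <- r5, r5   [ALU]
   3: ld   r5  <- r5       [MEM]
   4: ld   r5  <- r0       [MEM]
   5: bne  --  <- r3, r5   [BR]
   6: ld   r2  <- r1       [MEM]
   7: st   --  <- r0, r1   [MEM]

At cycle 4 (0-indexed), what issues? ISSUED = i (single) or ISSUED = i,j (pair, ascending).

ISSUED = 5,6

#0 head=0: st.MEM i0 no-port MEM/MEM
#1 head=1: ld.MEM;or.ALU i1,i2 dual
#2 head=3: ld.MEM i3 no-port MEM/MEM
#3 head=4: ld.MEM i4 RAW r5
#4 head=5: bne.BR;ld.MEM i5,i6 dual
#5 head=7: st.MEM i7 tail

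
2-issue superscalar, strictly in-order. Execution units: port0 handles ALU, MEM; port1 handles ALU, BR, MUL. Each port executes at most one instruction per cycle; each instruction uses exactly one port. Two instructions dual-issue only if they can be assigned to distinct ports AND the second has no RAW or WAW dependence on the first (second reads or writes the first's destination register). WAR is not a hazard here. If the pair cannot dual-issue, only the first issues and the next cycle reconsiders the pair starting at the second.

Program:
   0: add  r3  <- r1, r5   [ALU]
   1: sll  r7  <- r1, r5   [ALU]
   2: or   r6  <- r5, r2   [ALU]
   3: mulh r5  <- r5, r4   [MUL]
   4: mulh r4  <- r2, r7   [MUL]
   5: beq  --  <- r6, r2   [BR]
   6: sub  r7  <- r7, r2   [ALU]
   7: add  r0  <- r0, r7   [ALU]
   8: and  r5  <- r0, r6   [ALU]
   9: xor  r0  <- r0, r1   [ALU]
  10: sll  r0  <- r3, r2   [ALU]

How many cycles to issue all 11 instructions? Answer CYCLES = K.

CYCLES = 7

t=0 i0/i1:add+sll ; 2-wide
t=1 i2/i3:or+mulh ; 2-wide
t=2 i4:mulh ; no-port MUL/BR
t=3 i5/i6:beq+sub ; 2-wide
t=4 i7:add ; RAW r0
t=5 i8/i9:and+xor ; 2-wide
t=6 i10:sll ; tail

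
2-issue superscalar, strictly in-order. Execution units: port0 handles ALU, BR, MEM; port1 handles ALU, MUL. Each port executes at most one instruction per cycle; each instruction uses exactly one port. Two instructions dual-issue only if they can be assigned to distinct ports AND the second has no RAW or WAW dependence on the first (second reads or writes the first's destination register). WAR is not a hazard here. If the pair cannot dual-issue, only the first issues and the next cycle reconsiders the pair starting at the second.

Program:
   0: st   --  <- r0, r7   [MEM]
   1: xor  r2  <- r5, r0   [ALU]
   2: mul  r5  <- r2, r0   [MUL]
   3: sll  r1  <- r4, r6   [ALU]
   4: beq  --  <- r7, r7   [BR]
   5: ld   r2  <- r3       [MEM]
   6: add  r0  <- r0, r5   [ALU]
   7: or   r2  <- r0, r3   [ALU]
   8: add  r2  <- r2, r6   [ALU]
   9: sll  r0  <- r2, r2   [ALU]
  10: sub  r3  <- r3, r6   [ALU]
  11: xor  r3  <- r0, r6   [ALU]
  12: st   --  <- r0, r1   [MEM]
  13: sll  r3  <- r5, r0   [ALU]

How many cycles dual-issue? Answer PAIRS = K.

c0: i0&i1 st.MEM/xor.ALU  dual
c1: i2&i3 mul.MUL/sll.ALU  dual
c2: i4 beq.BR  no-port BR/MEM
c3: i5&i6 ld.MEM/add.ALU  dual
c4: i7 or.ALU  RAW+WAW r2
c5: i8 add.ALU  RAW r2
c6: i9&i10 sll.ALU/sub.ALU  dual
c7: i11&i12 xor.ALU/st.MEM  dual
c8: i13 sll.ALU  tail

PAIRS = 5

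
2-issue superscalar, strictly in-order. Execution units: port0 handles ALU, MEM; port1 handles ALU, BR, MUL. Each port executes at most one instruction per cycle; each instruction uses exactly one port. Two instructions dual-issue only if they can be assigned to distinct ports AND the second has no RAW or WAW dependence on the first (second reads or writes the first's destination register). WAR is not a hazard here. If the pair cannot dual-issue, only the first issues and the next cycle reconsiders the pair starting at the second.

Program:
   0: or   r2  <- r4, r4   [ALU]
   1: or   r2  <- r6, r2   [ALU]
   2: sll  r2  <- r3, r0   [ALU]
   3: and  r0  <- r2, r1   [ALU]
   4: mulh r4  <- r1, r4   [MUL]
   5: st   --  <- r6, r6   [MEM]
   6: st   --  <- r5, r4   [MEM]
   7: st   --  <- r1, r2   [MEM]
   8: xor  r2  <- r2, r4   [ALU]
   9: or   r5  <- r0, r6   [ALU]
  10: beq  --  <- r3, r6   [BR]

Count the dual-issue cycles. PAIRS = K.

0. or @i0  | RAW+WAW r2
1. or @i1  | WAW r2
2. sll @i2  | RAW r2
3. and+mulh @i3+i4  | 2-wide
4. st @i5  | no-port MEM/MEM
5. st @i6  | no-port MEM/MEM
6. st+xor @i7+i8  | 2-wide
7. or+beq @i9+i10  | 2-wide

PAIRS = 3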